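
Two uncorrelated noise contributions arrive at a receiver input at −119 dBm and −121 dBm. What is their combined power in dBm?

−116.9 dBm

Convert to linear, add, convert back:
P₁ = 1.26×10⁻¹⁵ W, P₂ = 7.94×10⁻¹⁶ W
P_tot = 2.05×10⁻¹⁵ W → 10 log₁₀(P_tot / 10⁻³) = −116.9 dBm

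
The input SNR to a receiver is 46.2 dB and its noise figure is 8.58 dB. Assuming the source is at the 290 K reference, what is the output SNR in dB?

37.62 dB

By definition F = SNR_in/SNR_out, so in dB: SNR_out = SNR_in − NF
SNR_out = 46.2 − 8.58 = 37.62 dB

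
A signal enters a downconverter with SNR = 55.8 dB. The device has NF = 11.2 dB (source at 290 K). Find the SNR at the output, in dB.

By definition F = SNR_in/SNR_out, so in dB: SNR_out = SNR_in − NF
SNR_out = 55.8 − 11.2 = 44.6 dB

44.6 dB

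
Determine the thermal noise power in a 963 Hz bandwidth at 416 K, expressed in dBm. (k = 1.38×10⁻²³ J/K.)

P_n = kTB = 1.38×10⁻²³ × 416 × 9.63×10² = 5.53×10⁻¹⁸ W
In dBm: 10 log₁₀(5.53×10⁻¹⁸ / 10⁻³) = −142.6 dBm

−142.6 dBm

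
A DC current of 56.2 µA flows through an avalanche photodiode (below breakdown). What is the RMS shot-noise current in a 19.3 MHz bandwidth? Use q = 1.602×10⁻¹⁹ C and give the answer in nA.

18.6 nA

I_n = √(2qI·B)
2qI·B = 2 × 1.602×10⁻¹⁹ × 5.62×10⁻⁵ × 1.93×10⁷ = 3.48×10⁻¹⁶ A²
I_n = √(3.48×10⁻¹⁶) = 1.86×10⁻⁸ A = 18.6 nA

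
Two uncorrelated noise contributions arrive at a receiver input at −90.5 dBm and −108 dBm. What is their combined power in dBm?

Convert to linear, add, convert back:
P₁ = 8.91×10⁻¹³ W, P₂ = 1.58×10⁻¹⁴ W
P_tot = 9.07×10⁻¹³ W → 10 log₁₀(P_tot / 10⁻³) = −90.4 dBm

−90.4 dBm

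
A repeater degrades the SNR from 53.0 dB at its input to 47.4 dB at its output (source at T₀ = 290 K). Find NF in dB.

5.6 dB

NF (dB) = SNR_in(dB) − SNR_out(dB) when the source is at T₀
NF = 53.0 − 47.4 = 5.6 dB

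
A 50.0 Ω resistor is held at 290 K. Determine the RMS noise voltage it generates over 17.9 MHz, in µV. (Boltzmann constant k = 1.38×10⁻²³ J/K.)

3.79 µV

V_n = √(4kTRB)
4kTRB = 4 × 1.38×10⁻²³ × 290 × 5.00×10¹ × 1.79×10⁷ = 1.43×10⁻¹¹ V²
V_n = √(1.43×10⁻¹¹) = 3.79×10⁻⁶ V = 3.79 µV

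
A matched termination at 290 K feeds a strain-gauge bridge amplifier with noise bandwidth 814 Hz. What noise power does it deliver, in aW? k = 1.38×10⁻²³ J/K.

3.26 aW

P_n = kTB = 1.38×10⁻²³ × 290 × 8.14×10² = 3.26×10⁻¹⁸ W = 3.26 aW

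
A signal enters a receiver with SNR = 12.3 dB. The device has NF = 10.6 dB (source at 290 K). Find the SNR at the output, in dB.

By definition F = SNR_in/SNR_out, so in dB: SNR_out = SNR_in − NF
SNR_out = 12.3 − 10.6 = 1.7 dB

1.7 dB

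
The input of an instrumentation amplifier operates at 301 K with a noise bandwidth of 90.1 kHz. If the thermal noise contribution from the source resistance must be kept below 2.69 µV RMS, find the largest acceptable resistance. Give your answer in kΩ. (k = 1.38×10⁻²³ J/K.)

4.83 kΩ

Johnson–Nyquist: V_n = √(4kTRB) ⇒ R = V_n² / (4kTB)
4kTB = 4 × 1.38×10⁻²³ × 301 × 9.01×10⁴ = 1.50×10⁻¹⁵
R = (2.69×10⁻⁶)² / 1.50×10⁻¹⁵ = 4.83×10³ Ω = 4.83 kΩ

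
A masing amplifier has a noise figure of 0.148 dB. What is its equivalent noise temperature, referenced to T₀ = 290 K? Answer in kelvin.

F = 10^(0.148/10) = 1.03467
T_e = (F − 1)·T₀ = (1.03467 − 1) × 290 = 10.1 K

10.1 K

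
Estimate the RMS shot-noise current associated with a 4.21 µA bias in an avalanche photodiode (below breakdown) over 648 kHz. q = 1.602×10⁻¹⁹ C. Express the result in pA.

I_n = √(2qI·B)
2qI·B = 2 × 1.602×10⁻¹⁹ × 4.21×10⁻⁶ × 6.48×10⁵ = 8.74×10⁻¹⁹ A²
I_n = √(8.74×10⁻¹⁹) = 9.35×10⁻¹⁰ A = 935 pA

935 pA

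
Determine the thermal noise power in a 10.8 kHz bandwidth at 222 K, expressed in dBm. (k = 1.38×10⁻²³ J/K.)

P_n = kTB = 1.38×10⁻²³ × 222 × 1.08×10⁴ = 3.31×10⁻¹⁷ W
In dBm: 10 log₁₀(3.31×10⁻¹⁷ / 10⁻³) = −134.8 dBm

−134.8 dBm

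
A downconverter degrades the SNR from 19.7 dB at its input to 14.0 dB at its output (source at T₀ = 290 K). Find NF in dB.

NF (dB) = SNR_in(dB) − SNR_out(dB) when the source is at T₀
NF = 19.7 − 14.0 = 5.7 dB

5.7 dB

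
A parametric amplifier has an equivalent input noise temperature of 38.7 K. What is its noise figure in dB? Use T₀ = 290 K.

F = 1 + T_e/T₀ = 1 + 38.7/290 = 1.13345
NF = 10 log₁₀(1.13345) = 0.544 dB

0.544 dB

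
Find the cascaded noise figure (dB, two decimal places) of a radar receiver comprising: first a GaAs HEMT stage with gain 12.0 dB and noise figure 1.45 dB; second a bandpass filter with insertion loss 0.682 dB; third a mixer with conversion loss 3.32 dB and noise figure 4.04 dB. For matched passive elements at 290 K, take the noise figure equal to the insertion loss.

Convert to linear (a loss of L dB is a gain of −L dB): F_i = 10^(NF_i/10), G_i = 10^(G_i,dB/10)
  Stage 1: F_1 = 10^(1.45/10) = 1.396, G_1 = 10^(12.0/10) = 15.85
  Stage 2: F_2 = 10^(0.682/10) = 1.170, G_2 = 10^(−0.682/10) = 0.8547
  Stage 3: F_3 = 10^(4.04/10) = 2.535, G_3 = 10^(−3.32/10) = 0.4656
Friis cascade:
  F = 1.396 + (1.170 − 1)/15.85 + (2.535 − 1)/13.55 = 1.520
NF = 10 log₁₀(1.520) = 1.82 dB

1.82 dB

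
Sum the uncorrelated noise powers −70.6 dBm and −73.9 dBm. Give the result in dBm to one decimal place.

Convert to linear, add, convert back:
P₁ = 8.71×10⁻¹¹ W, P₂ = 4.07×10⁻¹¹ W
P_tot = 1.28×10⁻¹⁰ W → 10 log₁₀(P_tot / 10⁻³) = −68.9 dBm

−68.9 dBm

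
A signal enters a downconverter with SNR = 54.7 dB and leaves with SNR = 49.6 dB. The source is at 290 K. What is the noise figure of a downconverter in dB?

5.1 dB

NF (dB) = SNR_in(dB) − SNR_out(dB) when the source is at T₀
NF = 54.7 − 49.6 = 5.1 dB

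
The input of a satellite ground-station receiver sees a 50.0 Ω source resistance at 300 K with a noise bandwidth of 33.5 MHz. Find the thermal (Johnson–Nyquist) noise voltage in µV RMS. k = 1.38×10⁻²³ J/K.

V_n = √(4kTRB)
4kTRB = 4 × 1.38×10⁻²³ × 300 × 5.00×10¹ × 3.35×10⁷ = 2.77×10⁻¹¹ V²
V_n = √(2.77×10⁻¹¹) = 5.27×10⁻⁶ V = 5.27 µV

5.27 µV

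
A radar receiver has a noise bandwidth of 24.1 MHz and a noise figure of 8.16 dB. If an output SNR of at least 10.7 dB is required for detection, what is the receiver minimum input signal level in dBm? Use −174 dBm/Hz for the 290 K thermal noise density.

Sensitivity = −174 + 10 log₁₀(B) + NF + SNR_min
= −174 + 73.82 + 8.16 + 10.7
= −81.32 dBm → −81.3 dBm

−81.3 dBm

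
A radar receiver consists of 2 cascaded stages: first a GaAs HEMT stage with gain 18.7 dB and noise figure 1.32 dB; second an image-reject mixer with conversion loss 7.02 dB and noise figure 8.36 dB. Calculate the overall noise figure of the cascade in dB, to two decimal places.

1.57 dB

Convert to linear (a loss of L dB is a gain of −L dB): F_i = 10^(NF_i/10), G_i = 10^(G_i,dB/10)
  Stage 1: F_1 = 10^(1.32/10) = 1.355, G_1 = 10^(18.7/10) = 74.13
  Stage 2: F_2 = 10^(8.36/10) = 6.855, G_2 = 10^(−7.02/10) = 0.1986
Friis cascade:
  F = 1.355 + (6.855 − 1)/74.13 = 1.434
NF = 10 log₁₀(1.434) = 1.57 dB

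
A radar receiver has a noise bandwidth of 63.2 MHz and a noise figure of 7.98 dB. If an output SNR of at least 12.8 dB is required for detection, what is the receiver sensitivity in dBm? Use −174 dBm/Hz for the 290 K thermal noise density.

Sensitivity = −174 + 10 log₁₀(B) + NF + SNR_min
= −174 + 78.01 + 7.98 + 12.8
= −75.21 dBm → −75.2 dBm

−75.2 dBm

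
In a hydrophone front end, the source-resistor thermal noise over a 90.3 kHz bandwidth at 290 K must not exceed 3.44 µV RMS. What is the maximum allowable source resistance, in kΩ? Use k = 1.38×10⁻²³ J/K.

8.19 kΩ

Johnson–Nyquist: V_n = √(4kTRB) ⇒ R = V_n² / (4kTB)
4kTB = 4 × 1.38×10⁻²³ × 290 × 9.03×10⁴ = 1.45×10⁻¹⁵
R = (3.44×10⁻⁶)² / 1.45×10⁻¹⁵ = 8.19×10³ Ω = 8.19 kΩ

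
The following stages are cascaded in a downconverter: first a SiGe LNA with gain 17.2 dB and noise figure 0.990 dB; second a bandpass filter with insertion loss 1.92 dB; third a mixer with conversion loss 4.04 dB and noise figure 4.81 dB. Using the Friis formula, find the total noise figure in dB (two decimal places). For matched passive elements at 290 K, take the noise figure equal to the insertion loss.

Convert to linear (a loss of L dB is a gain of −L dB): F_i = 10^(NF_i/10), G_i = 10^(G_i,dB/10)
  Stage 1: F_1 = 10^(0.990/10) = 1.256, G_1 = 10^(17.2/10) = 52.48
  Stage 2: F_2 = 10^(1.92/10) = 1.556, G_2 = 10^(−1.92/10) = 0.6427
  Stage 3: F_3 = 10^(4.81/10) = 3.027, G_3 = 10^(−4.04/10) = 0.3945
Friis cascade:
  F = 1.256 + (1.556 − 1)/52.48 + (3.027 − 1)/33.73 = 1.327
NF = 10 log₁₀(1.327) = 1.23 dB

1.23 dB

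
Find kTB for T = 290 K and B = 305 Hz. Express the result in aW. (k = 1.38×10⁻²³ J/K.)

1.22 aW

P_n = kTB = 1.38×10⁻²³ × 290 × 3.05×10² = 1.22×10⁻¹⁸ W = 1.22 aW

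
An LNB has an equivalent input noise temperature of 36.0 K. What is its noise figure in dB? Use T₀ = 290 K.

0.508 dB

F = 1 + T_e/T₀ = 1 + 36.0/290 = 1.12414
NF = 10 log₁₀(1.12414) = 0.508 dB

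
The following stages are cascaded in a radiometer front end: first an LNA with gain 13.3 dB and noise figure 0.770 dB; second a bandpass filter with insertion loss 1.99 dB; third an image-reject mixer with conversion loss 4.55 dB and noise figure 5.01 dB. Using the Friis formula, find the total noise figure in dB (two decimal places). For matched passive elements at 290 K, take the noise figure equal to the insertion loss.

Convert to linear (a loss of L dB is a gain of −L dB): F_i = 10^(NF_i/10), G_i = 10^(G_i,dB/10)
  Stage 1: F_1 = 10^(0.770/10) = 1.194, G_1 = 10^(13.3/10) = 21.38
  Stage 2: F_2 = 10^(1.99/10) = 1.581, G_2 = 10^(−1.99/10) = 0.6324
  Stage 3: F_3 = 10^(5.01/10) = 3.170, G_3 = 10^(−4.55/10) = 0.3508
Friis cascade:
  F = 1.194 + (1.581 − 1)/21.38 + (3.170 − 1)/13.52 = 1.382
NF = 10 log₁₀(1.382) = 1.40 dB

1.40 dB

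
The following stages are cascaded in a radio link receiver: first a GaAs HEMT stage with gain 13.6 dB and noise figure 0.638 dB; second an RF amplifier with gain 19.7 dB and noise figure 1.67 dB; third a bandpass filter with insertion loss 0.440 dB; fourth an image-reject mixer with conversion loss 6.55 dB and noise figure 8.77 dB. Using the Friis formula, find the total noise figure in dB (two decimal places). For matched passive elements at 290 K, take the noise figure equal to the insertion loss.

Convert to linear (a loss of L dB is a gain of −L dB): F_i = 10^(NF_i/10), G_i = 10^(G_i,dB/10)
  Stage 1: F_1 = 10^(0.638/10) = 1.158, G_1 = 10^(13.6/10) = 22.91
  Stage 2: F_2 = 10^(1.67/10) = 1.469, G_2 = 10^(19.7/10) = 93.33
  Stage 3: F_3 = 10^(0.440/10) = 1.107, G_3 = 10^(−0.440/10) = 0.9036
  Stage 4: F_4 = 10^(8.77/10) = 7.534, G_4 = 10^(−6.55/10) = 0.2213
Friis cascade:
  F = 1.158 + (1.469 − 1)/22.91 + (1.107 − 1)/2138 + (7.534 − 1)/1932 = 1.182
NF = 10 log₁₀(1.182) = 0.73 dB

0.73 dB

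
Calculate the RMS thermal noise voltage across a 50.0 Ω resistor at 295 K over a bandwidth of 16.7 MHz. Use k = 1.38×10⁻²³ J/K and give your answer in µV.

V_n = √(4kTRB)
4kTRB = 4 × 1.38×10⁻²³ × 295 × 5.00×10¹ × 1.67×10⁷ = 1.36×10⁻¹¹ V²
V_n = √(1.36×10⁻¹¹) = 3.69×10⁻⁶ V = 3.69 µV

3.69 µV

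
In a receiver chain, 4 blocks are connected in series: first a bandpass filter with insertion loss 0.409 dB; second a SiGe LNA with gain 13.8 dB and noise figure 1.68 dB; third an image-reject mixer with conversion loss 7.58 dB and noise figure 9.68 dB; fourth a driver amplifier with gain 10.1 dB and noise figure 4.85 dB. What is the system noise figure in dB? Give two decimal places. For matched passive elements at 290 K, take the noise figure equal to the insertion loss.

4.04 dB

Convert to linear (a loss of L dB is a gain of −L dB): F_i = 10^(NF_i/10), G_i = 10^(G_i,dB/10)
  Stage 1: F_1 = 10^(0.409/10) = 1.099, G_1 = 10^(−0.409/10) = 0.9101
  Stage 2: F_2 = 10^(1.68/10) = 1.472, G_2 = 10^(13.8/10) = 23.99
  Stage 3: F_3 = 10^(9.68/10) = 9.290, G_3 = 10^(−7.58/10) = 0.1746
  Stage 4: F_4 = 10^(4.85/10) = 3.055, G_4 = 10^(10.1/10) = 10.23
Friis cascade:
  F = 1.099 + (1.472 − 1)/0.9101 + (9.290 − 1)/21.83 + (3.055 − 1)/3.812 = 2.537
NF = 10 log₁₀(2.537) = 4.04 dB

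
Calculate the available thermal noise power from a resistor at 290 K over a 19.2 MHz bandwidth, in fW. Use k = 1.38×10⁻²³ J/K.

P_n = kTB = 1.38×10⁻²³ × 290 × 1.92×10⁷ = 7.68×10⁻¹⁴ W = 76.8 fW

76.8 fW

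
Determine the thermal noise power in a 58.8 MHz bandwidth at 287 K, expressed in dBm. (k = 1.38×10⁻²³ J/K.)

P_n = kTB = 1.38×10⁻²³ × 287 × 5.88×10⁷ = 2.33×10⁻¹³ W
In dBm: 10 log₁₀(2.33×10⁻¹³ / 10⁻³) = −96.3 dBm

−96.3 dBm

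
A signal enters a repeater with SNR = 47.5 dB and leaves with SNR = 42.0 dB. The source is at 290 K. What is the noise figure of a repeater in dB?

NF (dB) = SNR_in(dB) − SNR_out(dB) when the source is at T₀
NF = 47.5 − 42.0 = 5.5 dB

5.5 dB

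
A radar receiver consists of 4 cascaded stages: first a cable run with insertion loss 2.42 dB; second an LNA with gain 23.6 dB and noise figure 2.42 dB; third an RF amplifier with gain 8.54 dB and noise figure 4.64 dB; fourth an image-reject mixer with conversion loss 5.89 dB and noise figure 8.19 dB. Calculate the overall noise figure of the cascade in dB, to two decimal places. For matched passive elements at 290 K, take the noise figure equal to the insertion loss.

4.87 dB

Convert to linear (a loss of L dB is a gain of −L dB): F_i = 10^(NF_i/10), G_i = 10^(G_i,dB/10)
  Stage 1: F_1 = 10^(2.42/10) = 1.746, G_1 = 10^(−2.42/10) = 0.5728
  Stage 2: F_2 = 10^(2.42/10) = 1.746, G_2 = 10^(23.6/10) = 229.1
  Stage 3: F_3 = 10^(4.64/10) = 2.911, G_3 = 10^(8.54/10) = 7.145
  Stage 4: F_4 = 10^(8.19/10) = 6.592, G_4 = 10^(−5.89/10) = 0.2576
Friis cascade:
  F = 1.746 + (1.746 − 1)/0.5728 + (2.911 − 1)/131.2 + (6.592 − 1)/937.6 = 3.068
NF = 10 log₁₀(3.068) = 4.87 dB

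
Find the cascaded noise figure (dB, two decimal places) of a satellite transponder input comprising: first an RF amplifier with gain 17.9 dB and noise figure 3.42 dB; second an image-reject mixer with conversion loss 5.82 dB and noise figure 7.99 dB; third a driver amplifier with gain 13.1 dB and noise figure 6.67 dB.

4.00 dB

Convert to linear (a loss of L dB is a gain of −L dB): F_i = 10^(NF_i/10), G_i = 10^(G_i,dB/10)
  Stage 1: F_1 = 10^(3.42/10) = 2.198, G_1 = 10^(17.9/10) = 61.66
  Stage 2: F_2 = 10^(7.99/10) = 6.295, G_2 = 10^(−5.82/10) = 0.2618
  Stage 3: F_3 = 10^(6.67/10) = 4.645, G_3 = 10^(13.1/10) = 20.42
Friis cascade:
  F = 2.198 + (6.295 − 1)/61.66 + (4.645 − 1)/16.14 = 2.510
NF = 10 log₁₀(2.510) = 4.00 dB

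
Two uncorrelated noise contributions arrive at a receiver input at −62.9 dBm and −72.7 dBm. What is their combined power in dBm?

Convert to linear, add, convert back:
P₁ = 5.13×10⁻¹⁰ W, P₂ = 5.37×10⁻¹¹ W
P_tot = 5.67×10⁻¹⁰ W → 10 log₁₀(P_tot / 10⁻³) = −62.5 dBm

−62.5 dBm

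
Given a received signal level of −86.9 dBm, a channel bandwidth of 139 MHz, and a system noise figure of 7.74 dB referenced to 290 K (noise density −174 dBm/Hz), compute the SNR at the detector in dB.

−2.1 dB

Noise floor: N = −174 + 10 log₁₀(B) + NF
10 log₁₀(1.39×10⁸) = 81.43 dB
N = −174 + 81.43 + 7.74 = −84.83 dBm
SNR = P_sig − N = −86.9 − (−84.83) = −2.07 dB → −2.1 dB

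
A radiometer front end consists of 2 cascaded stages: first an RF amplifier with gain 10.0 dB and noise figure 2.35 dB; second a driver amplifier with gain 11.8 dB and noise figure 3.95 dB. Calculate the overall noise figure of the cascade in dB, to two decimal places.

Convert to linear (a loss of L dB is a gain of −L dB): F_i = 10^(NF_i/10), G_i = 10^(G_i,dB/10)
  Stage 1: F_1 = 10^(2.35/10) = 1.718, G_1 = 10^(10.0/10) = 10.00
  Stage 2: F_2 = 10^(3.95/10) = 2.483, G_2 = 10^(11.8/10) = 15.14
Friis cascade:
  F = 1.718 + (2.483 − 1)/10.00 = 1.866
NF = 10 log₁₀(1.866) = 2.71 dB

2.71 dB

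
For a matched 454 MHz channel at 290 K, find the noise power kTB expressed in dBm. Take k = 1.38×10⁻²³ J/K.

−87.4 dBm

P_n = kTB = 1.38×10⁻²³ × 290 × 4.54×10⁸ = 1.82×10⁻¹² W
In dBm: 10 log₁₀(1.82×10⁻¹² / 10⁻³) = −87.4 dBm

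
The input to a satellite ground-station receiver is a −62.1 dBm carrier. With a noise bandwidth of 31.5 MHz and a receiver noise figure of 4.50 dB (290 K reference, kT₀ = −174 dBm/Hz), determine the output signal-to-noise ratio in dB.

32.4 dB

Noise floor: N = −174 + 10 log₁₀(B) + NF
10 log₁₀(3.15×10⁷) = 74.98 dB
N = −174 + 74.98 + 4.50 = −94.52 dBm
SNR = P_sig − N = −62.1 − (−94.52) = 32.42 dB → 32.4 dB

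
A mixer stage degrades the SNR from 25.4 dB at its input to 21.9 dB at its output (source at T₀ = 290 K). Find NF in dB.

3.5 dB

NF (dB) = SNR_in(dB) − SNR_out(dB) when the source is at T₀
NF = 25.4 − 21.9 = 3.5 dB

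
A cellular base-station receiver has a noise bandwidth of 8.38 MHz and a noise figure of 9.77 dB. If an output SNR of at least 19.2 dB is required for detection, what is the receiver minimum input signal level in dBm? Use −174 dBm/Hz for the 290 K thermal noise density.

−75.8 dBm

Sensitivity = −174 + 10 log₁₀(B) + NF + SNR_min
= −174 + 69.23 + 9.77 + 19.2
= −75.80 dBm → −75.8 dBm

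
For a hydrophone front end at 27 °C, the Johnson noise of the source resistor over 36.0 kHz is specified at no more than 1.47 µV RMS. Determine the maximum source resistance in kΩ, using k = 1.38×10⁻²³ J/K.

T = 27 °C + 273.15 = 300.15 K
Johnson–Nyquist: V_n = √(4kTRB) ⇒ R = V_n² / (4kTB)
4kTB = 4 × 1.38×10⁻²³ × 300.15 × 3.60×10⁴ = 5.96×10⁻¹⁶
R = (1.47×10⁻⁶)² / 5.96×10⁻¹⁶ = 3.62×10³ Ω = 3.62 kΩ

3.62 kΩ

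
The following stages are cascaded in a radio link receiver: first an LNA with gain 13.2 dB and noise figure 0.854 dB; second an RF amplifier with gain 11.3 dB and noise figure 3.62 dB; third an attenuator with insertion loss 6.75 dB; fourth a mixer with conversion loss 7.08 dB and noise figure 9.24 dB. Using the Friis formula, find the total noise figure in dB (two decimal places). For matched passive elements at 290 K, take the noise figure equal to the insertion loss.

1.51 dB

Convert to linear (a loss of L dB is a gain of −L dB): F_i = 10^(NF_i/10), G_i = 10^(G_i,dB/10)
  Stage 1: F_1 = 10^(0.854/10) = 1.217, G_1 = 10^(13.2/10) = 20.89
  Stage 2: F_2 = 10^(3.62/10) = 2.301, G_2 = 10^(11.3/10) = 13.49
  Stage 3: F_3 = 10^(6.75/10) = 4.732, G_3 = 10^(−6.75/10) = 0.2113
  Stage 4: F_4 = 10^(9.24/10) = 8.395, G_4 = 10^(−7.08/10) = 0.1959
Friis cascade:
  F = 1.217 + (2.301 − 1)/20.89 + (4.732 − 1)/281.8 + (8.395 − 1)/59.57 = 1.417
NF = 10 log₁₀(1.417) = 1.51 dB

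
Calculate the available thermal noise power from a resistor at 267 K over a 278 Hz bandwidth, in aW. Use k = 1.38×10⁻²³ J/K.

1.02 aW

P_n = kTB = 1.38×10⁻²³ × 267 × 2.78×10² = 1.02×10⁻¹⁸ W = 1.02 aW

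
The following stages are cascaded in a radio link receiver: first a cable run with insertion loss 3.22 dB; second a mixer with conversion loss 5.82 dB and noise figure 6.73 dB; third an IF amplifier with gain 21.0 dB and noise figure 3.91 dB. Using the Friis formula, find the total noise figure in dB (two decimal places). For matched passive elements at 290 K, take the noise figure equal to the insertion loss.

Convert to linear (a loss of L dB is a gain of −L dB): F_i = 10^(NF_i/10), G_i = 10^(G_i,dB/10)
  Stage 1: F_1 = 10^(3.22/10) = 2.099, G_1 = 10^(−3.22/10) = 0.4764
  Stage 2: F_2 = 10^(6.73/10) = 4.710, G_2 = 10^(−5.82/10) = 0.2618
  Stage 3: F_3 = 10^(3.91/10) = 2.460, G_3 = 10^(21.0/10) = 125.9
Friis cascade:
  F = 2.099 + (4.710 − 1)/0.4764 + (2.460 − 1)/0.1247 = 21.59
NF = 10 log₁₀(21.59) = 13.34 dB

13.34 dB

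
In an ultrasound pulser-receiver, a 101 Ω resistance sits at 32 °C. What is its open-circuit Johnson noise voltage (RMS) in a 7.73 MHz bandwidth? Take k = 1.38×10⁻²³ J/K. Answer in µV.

3.63 µV

T = 32 °C + 273.15 = 305.15 K
V_n = √(4kTRB)
4kTRB = 4 × 1.38×10⁻²³ × 305.15 × 1.01×10² × 7.73×10⁶ = 1.32×10⁻¹¹ V²
V_n = √(1.32×10⁻¹¹) = 3.63×10⁻⁶ V = 3.63 µV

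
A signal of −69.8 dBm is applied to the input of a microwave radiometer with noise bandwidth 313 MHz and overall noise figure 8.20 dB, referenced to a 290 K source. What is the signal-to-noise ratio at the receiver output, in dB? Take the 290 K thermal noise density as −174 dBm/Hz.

Noise floor: N = −174 + 10 log₁₀(B) + NF
10 log₁₀(3.13×10⁸) = 84.96 dB
N = −174 + 84.96 + 8.20 = −80.84 dBm
SNR = P_sig − N = −69.8 − (−80.84) = 11.04 dB → 11.0 dB

11.0 dB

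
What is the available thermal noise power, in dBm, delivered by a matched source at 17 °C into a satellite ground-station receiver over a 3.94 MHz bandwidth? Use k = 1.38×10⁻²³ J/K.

T = 17 °C + 273.15 = 290.15 K
P_n = kTB = 1.38×10⁻²³ × 290.15 × 3.94×10⁶ = 1.58×10⁻¹⁴ W
In dBm: 10 log₁₀(1.58×10⁻¹⁴ / 10⁻³) = −108.0 dBm

−108.0 dBm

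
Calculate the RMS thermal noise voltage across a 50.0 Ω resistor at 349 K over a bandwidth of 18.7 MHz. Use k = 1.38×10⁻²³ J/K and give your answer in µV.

4.24 µV

V_n = √(4kTRB)
4kTRB = 4 × 1.38×10⁻²³ × 349 × 5.00×10¹ × 1.87×10⁷ = 1.80×10⁻¹¹ V²
V_n = √(1.80×10⁻¹¹) = 4.24×10⁻⁶ V = 4.24 µV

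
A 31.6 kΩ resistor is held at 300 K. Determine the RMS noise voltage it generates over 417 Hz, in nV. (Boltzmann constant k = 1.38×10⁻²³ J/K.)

V_n = √(4kTRB)
4kTRB = 4 × 1.38×10⁻²³ × 300 × 3.16×10⁴ × 4.17×10² = 2.18×10⁻¹³ V²
V_n = √(2.18×10⁻¹³) = 4.67×10⁻⁷ V = 467 nV

467 nV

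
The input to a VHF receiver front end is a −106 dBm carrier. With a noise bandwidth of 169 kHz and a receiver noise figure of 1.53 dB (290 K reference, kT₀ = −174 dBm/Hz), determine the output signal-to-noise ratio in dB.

Noise floor: N = −174 + 10 log₁₀(B) + NF
10 log₁₀(1.69×10⁵) = 52.28 dB
N = −174 + 52.28 + 1.53 = −120.19 dBm
SNR = P_sig − N = −106 − (−120.19) = 14.19 dB → 14.2 dB

14.2 dB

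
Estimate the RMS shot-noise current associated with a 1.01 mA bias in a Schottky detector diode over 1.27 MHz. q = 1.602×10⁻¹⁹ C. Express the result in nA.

I_n = √(2qI·B)
2qI·B = 2 × 1.602×10⁻¹⁹ × 1.01×10⁻³ × 1.27×10⁶ = 4.11×10⁻¹⁶ A²
I_n = √(4.11×10⁻¹⁶) = 2.03×10⁻⁸ A = 20.3 nA

20.3 nA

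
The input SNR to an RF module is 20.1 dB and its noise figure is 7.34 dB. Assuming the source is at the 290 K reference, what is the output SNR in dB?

By definition F = SNR_in/SNR_out, so in dB: SNR_out = SNR_in − NF
SNR_out = 20.1 − 7.34 = 12.76 dB

12.76 dB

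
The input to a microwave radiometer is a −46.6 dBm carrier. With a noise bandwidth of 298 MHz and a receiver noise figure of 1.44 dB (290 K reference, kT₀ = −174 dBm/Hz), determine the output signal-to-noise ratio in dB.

41.2 dB

Noise floor: N = −174 + 10 log₁₀(B) + NF
10 log₁₀(2.98×10⁸) = 84.74 dB
N = −174 + 84.74 + 1.44 = −87.82 dBm
SNR = P_sig − N = −46.6 − (−87.82) = 41.22 dB → 41.2 dB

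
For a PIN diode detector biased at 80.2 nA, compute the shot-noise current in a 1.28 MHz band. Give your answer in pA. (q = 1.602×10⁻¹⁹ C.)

I_n = √(2qI·B)
2qI·B = 2 × 1.602×10⁻¹⁹ × 8.02×10⁻⁸ × 1.28×10⁶ = 3.29×10⁻²⁰ A²
I_n = √(3.29×10⁻²⁰) = 1.81×10⁻¹⁰ A = 181 pA

181 pA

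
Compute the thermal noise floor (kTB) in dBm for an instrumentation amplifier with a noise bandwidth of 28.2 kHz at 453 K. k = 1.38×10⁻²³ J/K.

P_n = kTB = 1.38×10⁻²³ × 453 × 2.82×10⁴ = 1.76×10⁻¹⁶ W
In dBm: 10 log₁₀(1.76×10⁻¹⁶ / 10⁻³) = −127.5 dBm

−127.5 dBm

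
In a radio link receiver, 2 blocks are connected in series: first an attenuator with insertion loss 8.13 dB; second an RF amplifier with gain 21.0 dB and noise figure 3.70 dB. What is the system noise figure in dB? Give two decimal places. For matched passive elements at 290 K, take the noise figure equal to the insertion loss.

Convert to linear (a loss of L dB is a gain of −L dB): F_i = 10^(NF_i/10), G_i = 10^(G_i,dB/10)
  Stage 1: F_1 = 10^(8.13/10) = 6.501, G_1 = 10^(−8.13/10) = 0.1538
  Stage 2: F_2 = 10^(3.70/10) = 2.344, G_2 = 10^(21.0/10) = 125.9
Friis cascade:
  F = 6.501 + (2.344 − 1)/0.1538 = 15.24
NF = 10 log₁₀(15.24) = 11.83 dB

11.83 dB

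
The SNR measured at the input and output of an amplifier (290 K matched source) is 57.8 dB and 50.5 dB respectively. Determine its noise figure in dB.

NF (dB) = SNR_in(dB) − SNR_out(dB) when the source is at T₀
NF = 57.8 − 50.5 = 7.3 dB

7.3 dB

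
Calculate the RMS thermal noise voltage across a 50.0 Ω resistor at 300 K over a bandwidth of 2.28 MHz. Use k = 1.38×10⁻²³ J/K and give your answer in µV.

1.37 µV

V_n = √(4kTRB)
4kTRB = 4 × 1.38×10⁻²³ × 300 × 5.00×10¹ × 2.28×10⁶ = 1.89×10⁻¹² V²
V_n = √(1.89×10⁻¹²) = 1.37×10⁻⁶ V = 1.37 µV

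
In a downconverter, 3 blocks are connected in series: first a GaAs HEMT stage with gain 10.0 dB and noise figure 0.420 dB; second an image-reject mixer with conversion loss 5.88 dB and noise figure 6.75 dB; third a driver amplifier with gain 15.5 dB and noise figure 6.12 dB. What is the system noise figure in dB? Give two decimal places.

Convert to linear (a loss of L dB is a gain of −L dB): F_i = 10^(NF_i/10), G_i = 10^(G_i,dB/10)
  Stage 1: F_1 = 10^(0.420/10) = 1.102, G_1 = 10^(10.0/10) = 10.00
  Stage 2: F_2 = 10^(6.75/10) = 4.732, G_2 = 10^(−5.88/10) = 0.2582
  Stage 3: F_3 = 10^(6.12/10) = 4.093, G_3 = 10^(15.5/10) = 35.48
Friis cascade:
  F = 1.102 + (4.732 − 1)/10.00 + (4.093 − 1)/2.582 = 2.672
NF = 10 log₁₀(2.672) = 4.27 dB

4.27 dB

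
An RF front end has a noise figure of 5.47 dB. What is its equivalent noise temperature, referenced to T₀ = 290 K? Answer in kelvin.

732 K

F = 10^(5.47/10) = 3.52371
T_e = (F − 1)·T₀ = (3.52371 − 1) × 290 = 732 K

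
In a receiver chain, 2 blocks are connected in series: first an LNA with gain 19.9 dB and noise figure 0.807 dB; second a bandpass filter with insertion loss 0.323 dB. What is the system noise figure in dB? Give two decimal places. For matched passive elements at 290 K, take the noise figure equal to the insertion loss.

0.81 dB

Convert to linear (a loss of L dB is a gain of −L dB): F_i = 10^(NF_i/10), G_i = 10^(G_i,dB/10)
  Stage 1: F_1 = 10^(0.807/10) = 1.204, G_1 = 10^(19.9/10) = 97.72
  Stage 2: F_2 = 10^(0.323/10) = 1.077, G_2 = 10^(−0.323/10) = 0.9283
Friis cascade:
  F = 1.204 + (1.077 − 1)/97.72 = 1.205
NF = 10 log₁₀(1.205) = 0.81 dB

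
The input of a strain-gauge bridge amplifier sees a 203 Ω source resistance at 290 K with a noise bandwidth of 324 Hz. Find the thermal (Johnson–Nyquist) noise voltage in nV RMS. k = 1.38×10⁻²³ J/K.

32.4 nV

V_n = √(4kTRB)
4kTRB = 4 × 1.38×10⁻²³ × 290 × 2.03×10² × 3.24×10² = 1.05×10⁻¹⁵ V²
V_n = √(1.05×10⁻¹⁵) = 3.24×10⁻⁸ V = 32.4 nV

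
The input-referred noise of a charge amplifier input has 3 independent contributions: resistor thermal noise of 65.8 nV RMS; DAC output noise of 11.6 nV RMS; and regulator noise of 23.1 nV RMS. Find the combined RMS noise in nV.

70.7 nV

Uncorrelated sources add in power (mean-square): V_tot = √(ΣV_i²)
V_tot = √[(6.58×10⁻⁸)² + (1.16×10⁻⁸)² + (2.31×10⁻⁸)²] = 7.07×10⁻⁸ V = 70.7 nV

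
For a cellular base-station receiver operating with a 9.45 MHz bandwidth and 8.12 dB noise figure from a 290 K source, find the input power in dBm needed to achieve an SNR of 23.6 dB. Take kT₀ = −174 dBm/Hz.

Sensitivity = −174 + 10 log₁₀(B) + NF + SNR_min
= −174 + 69.75 + 8.12 + 23.6
= −72.53 dBm → −72.5 dBm

−72.5 dBm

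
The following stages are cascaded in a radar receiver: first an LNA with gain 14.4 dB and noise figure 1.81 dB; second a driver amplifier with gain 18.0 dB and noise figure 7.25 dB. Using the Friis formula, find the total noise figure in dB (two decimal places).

Convert to linear (a loss of L dB is a gain of −L dB): F_i = 10^(NF_i/10), G_i = 10^(G_i,dB/10)
  Stage 1: F_1 = 10^(1.81/10) = 1.517, G_1 = 10^(14.4/10) = 27.54
  Stage 2: F_2 = 10^(7.25/10) = 5.309, G_2 = 10^(18.0/10) = 63.10
Friis cascade:
  F = 1.517 + (5.309 − 1)/27.54 = 1.673
NF = 10 log₁₀(1.673) = 2.24 dB

2.24 dB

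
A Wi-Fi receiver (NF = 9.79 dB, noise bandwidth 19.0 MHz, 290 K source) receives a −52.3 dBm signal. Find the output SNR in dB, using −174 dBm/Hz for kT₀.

39.1 dB

Noise floor: N = −174 + 10 log₁₀(B) + NF
10 log₁₀(1.90×10⁷) = 72.79 dB
N = −174 + 72.79 + 9.79 = −91.42 dBm
SNR = P_sig − N = −52.3 − (−91.42) = 39.12 dB → 39.1 dB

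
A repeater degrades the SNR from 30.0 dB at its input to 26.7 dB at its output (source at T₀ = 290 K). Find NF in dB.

3.3 dB

NF (dB) = SNR_in(dB) − SNR_out(dB) when the source is at T₀
NF = 30.0 − 26.7 = 3.3 dB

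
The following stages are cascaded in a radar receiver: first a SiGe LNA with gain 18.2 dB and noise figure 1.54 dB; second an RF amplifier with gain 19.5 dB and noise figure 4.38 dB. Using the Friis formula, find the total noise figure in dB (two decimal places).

1.62 dB

Convert to linear (a loss of L dB is a gain of −L dB): F_i = 10^(NF_i/10), G_i = 10^(G_i,dB/10)
  Stage 1: F_1 = 10^(1.54/10) = 1.426, G_1 = 10^(18.2/10) = 66.07
  Stage 2: F_2 = 10^(4.38/10) = 2.742, G_2 = 10^(19.5/10) = 89.13
Friis cascade:
  F = 1.426 + (2.742 − 1)/66.07 = 1.452
NF = 10 log₁₀(1.452) = 1.62 dB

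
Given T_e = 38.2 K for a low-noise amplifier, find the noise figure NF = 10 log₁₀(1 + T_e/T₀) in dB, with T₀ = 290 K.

0.537 dB

F = 1 + T_e/T₀ = 1 + 38.2/290 = 1.13172
NF = 10 log₁₀(1.13172) = 0.537 dB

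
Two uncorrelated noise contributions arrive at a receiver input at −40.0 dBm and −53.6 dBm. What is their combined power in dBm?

−39.8 dBm

Convert to linear, add, convert back:
P₁ = 1.00×10⁻⁷ W, P₂ = 4.37×10⁻⁹ W
P_tot = 1.04×10⁻⁷ W → 10 log₁₀(P_tot / 10⁻³) = −39.8 dBm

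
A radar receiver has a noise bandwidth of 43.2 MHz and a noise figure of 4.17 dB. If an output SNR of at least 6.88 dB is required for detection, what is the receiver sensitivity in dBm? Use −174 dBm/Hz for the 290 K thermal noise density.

−86.6 dBm

Sensitivity = −174 + 10 log₁₀(B) + NF + SNR_min
= −174 + 76.35 + 4.17 + 6.88
= −86.60 dBm → −86.6 dBm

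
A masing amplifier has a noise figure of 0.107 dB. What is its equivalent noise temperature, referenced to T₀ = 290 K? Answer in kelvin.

F = 10^(0.107/10) = 1.02494
T_e = (F − 1)·T₀ = (1.02494 − 1) × 290 = 7.23 K

7.23 K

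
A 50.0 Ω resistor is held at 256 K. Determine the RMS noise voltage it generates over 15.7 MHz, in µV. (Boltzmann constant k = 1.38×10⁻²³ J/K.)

V_n = √(4kTRB)
4kTRB = 4 × 1.38×10⁻²³ × 256 × 5.00×10¹ × 1.57×10⁷ = 1.11×10⁻¹¹ V²
V_n = √(1.11×10⁻¹¹) = 3.33×10⁻⁶ V = 3.33 µV

3.33 µV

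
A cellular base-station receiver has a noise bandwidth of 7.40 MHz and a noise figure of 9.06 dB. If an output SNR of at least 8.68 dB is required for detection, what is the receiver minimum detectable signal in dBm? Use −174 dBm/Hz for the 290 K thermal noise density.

Sensitivity = −174 + 10 log₁₀(B) + NF + SNR_min
= −174 + 68.69 + 9.06 + 8.68
= −87.57 dBm → −87.6 dBm

−87.6 dBm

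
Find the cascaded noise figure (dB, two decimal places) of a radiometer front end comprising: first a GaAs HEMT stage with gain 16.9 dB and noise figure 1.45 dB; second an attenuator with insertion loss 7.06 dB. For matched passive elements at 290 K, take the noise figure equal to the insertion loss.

Convert to linear (a loss of L dB is a gain of −L dB): F_i = 10^(NF_i/10), G_i = 10^(G_i,dB/10)
  Stage 1: F_1 = 10^(1.45/10) = 1.396, G_1 = 10^(16.9/10) = 48.98
  Stage 2: F_2 = 10^(7.06/10) = 5.082, G_2 = 10^(−7.06/10) = 0.1968
Friis cascade:
  F = 1.396 + (5.082 − 1)/48.98 = 1.480
NF = 10 log₁₀(1.480) = 1.70 dB

1.70 dB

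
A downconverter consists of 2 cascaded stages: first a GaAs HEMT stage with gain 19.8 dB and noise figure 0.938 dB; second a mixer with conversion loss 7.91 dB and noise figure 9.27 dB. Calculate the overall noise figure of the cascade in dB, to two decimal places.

Convert to linear (a loss of L dB is a gain of −L dB): F_i = 10^(NF_i/10), G_i = 10^(G_i,dB/10)
  Stage 1: F_1 = 10^(0.938/10) = 1.241, G_1 = 10^(19.8/10) = 95.50
  Stage 2: F_2 = 10^(9.27/10) = 8.453, G_2 = 10^(−7.91/10) = 0.1618
Friis cascade:
  F = 1.241 + (8.453 − 1)/95.50 = 1.319
NF = 10 log₁₀(1.319) = 1.20 dB

1.20 dB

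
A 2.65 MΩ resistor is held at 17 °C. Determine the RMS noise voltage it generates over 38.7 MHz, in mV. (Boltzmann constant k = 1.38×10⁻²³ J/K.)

1.28 mV

T = 17 °C + 273.15 = 290.15 K
V_n = √(4kTRB)
4kTRB = 4 × 1.38×10⁻²³ × 290.15 × 2.65×10⁶ × 3.87×10⁷ = 1.64×10⁻⁶ V²
V_n = √(1.64×10⁻⁶) = 1.28×10⁻³ V = 1.28 mV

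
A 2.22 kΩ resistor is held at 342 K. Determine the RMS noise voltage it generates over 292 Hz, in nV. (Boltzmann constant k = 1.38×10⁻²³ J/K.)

111 nV

V_n = √(4kTRB)
4kTRB = 4 × 1.38×10⁻²³ × 342 × 2.22×10³ × 2.92×10² = 1.22×10⁻¹⁴ V²
V_n = √(1.22×10⁻¹⁴) = 1.11×10⁻⁷ V = 111 nV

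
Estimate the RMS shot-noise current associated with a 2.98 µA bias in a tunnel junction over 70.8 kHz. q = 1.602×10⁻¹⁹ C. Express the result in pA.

260 pA

I_n = √(2qI·B)
2qI·B = 2 × 1.602×10⁻¹⁹ × 2.98×10⁻⁶ × 7.08×10⁴ = 6.76×10⁻²⁰ A²
I_n = √(6.76×10⁻²⁰) = 2.60×10⁻¹⁰ A = 260 pA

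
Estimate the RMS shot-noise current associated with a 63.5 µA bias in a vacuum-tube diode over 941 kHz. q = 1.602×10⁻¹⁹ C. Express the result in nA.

I_n = √(2qI·B)
2qI·B = 2 × 1.602×10⁻¹⁹ × 6.35×10⁻⁵ × 9.41×10⁵ = 1.91×10⁻¹⁷ A²
I_n = √(1.91×10⁻¹⁷) = 4.38×10⁻⁹ A = 4.38 nA

4.38 nA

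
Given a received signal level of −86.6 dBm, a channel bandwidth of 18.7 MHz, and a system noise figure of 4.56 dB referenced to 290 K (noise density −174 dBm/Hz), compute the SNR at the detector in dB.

10.1 dB

Noise floor: N = −174 + 10 log₁₀(B) + NF
10 log₁₀(1.87×10⁷) = 72.72 dB
N = −174 + 72.72 + 4.56 = −96.72 dBm
SNR = P_sig − N = −86.6 − (−96.72) = 10.12 dB → 10.1 dB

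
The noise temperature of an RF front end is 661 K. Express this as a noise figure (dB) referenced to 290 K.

5.16 dB

F = 1 + T_e/T₀ = 1 + 661/290 = 3.27931
NF = 10 log₁₀(3.27931) = 5.16 dB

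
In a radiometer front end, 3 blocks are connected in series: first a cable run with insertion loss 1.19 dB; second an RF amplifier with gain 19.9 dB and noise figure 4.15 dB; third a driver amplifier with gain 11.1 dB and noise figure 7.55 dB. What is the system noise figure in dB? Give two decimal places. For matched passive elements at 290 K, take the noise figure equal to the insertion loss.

Convert to linear (a loss of L dB is a gain of −L dB): F_i = 10^(NF_i/10), G_i = 10^(G_i,dB/10)
  Stage 1: F_1 = 10^(1.19/10) = 1.315, G_1 = 10^(−1.19/10) = 0.7603
  Stage 2: F_2 = 10^(4.15/10) = 2.600, G_2 = 10^(19.9/10) = 97.72
  Stage 3: F_3 = 10^(7.55/10) = 5.689, G_3 = 10^(11.1/10) = 12.88
Friis cascade:
  F = 1.315 + (2.600 − 1)/0.7603 + (5.689 − 1)/74.30 = 3.483
NF = 10 log₁₀(3.483) = 5.42 dB

5.42 dB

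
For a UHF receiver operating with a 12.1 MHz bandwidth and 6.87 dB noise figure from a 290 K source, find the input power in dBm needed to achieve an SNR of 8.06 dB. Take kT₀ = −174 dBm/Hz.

Sensitivity = −174 + 10 log₁₀(B) + NF + SNR_min
= −174 + 70.83 + 6.87 + 8.06
= −88.24 dBm → −88.2 dBm

−88.2 dBm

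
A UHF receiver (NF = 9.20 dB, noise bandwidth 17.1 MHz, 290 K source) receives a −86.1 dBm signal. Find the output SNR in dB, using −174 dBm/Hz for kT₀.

6.4 dB

Noise floor: N = −174 + 10 log₁₀(B) + NF
10 log₁₀(1.71×10⁷) = 72.33 dB
N = −174 + 72.33 + 9.20 = −92.47 dBm
SNR = P_sig − N = −86.1 − (−92.47) = 6.37 dB → 6.4 dB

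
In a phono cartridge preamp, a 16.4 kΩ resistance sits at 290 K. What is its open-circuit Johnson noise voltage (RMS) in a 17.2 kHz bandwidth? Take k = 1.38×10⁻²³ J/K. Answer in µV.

2.12 µV

V_n = √(4kTRB)
4kTRB = 4 × 1.38×10⁻²³ × 290 × 1.64×10⁴ × 1.72×10⁴ = 4.52×10⁻¹² V²
V_n = √(4.52×10⁻¹²) = 2.12×10⁻⁶ V = 2.12 µV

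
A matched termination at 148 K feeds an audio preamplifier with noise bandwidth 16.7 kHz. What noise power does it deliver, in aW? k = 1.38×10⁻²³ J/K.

34.1 aW

P_n = kTB = 1.38×10⁻²³ × 148 × 1.67×10⁴ = 3.41×10⁻¹⁷ W = 34.1 aW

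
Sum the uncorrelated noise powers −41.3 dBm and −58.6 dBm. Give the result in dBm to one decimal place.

Convert to linear, add, convert back:
P₁ = 7.41×10⁻⁸ W, P₂ = 1.38×10⁻⁹ W
P_tot = 7.55×10⁻⁸ W → 10 log₁₀(P_tot / 10⁻³) = −41.2 dBm

−41.2 dBm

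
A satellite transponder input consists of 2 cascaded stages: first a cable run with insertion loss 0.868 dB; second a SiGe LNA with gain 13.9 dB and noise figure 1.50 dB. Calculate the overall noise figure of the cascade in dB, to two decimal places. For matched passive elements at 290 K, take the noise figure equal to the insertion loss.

Convert to linear (a loss of L dB is a gain of −L dB): F_i = 10^(NF_i/10), G_i = 10^(G_i,dB/10)
  Stage 1: F_1 = 10^(0.868/10) = 1.221, G_1 = 10^(−0.868/10) = 0.8188
  Stage 2: F_2 = 10^(1.50/10) = 1.413, G_2 = 10^(13.9/10) = 24.55
Friis cascade:
  F = 1.221 + (1.413 − 1)/0.8188 = 1.725
NF = 10 log₁₀(1.725) = 2.37 dB

2.37 dB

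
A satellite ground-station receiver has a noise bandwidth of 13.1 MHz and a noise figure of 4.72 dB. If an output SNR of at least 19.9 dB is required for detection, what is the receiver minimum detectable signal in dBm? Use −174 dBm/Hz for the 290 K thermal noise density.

−78.2 dBm

Sensitivity = −174 + 10 log₁₀(B) + NF + SNR_min
= −174 + 71.17 + 4.72 + 19.9
= −78.21 dBm → −78.2 dBm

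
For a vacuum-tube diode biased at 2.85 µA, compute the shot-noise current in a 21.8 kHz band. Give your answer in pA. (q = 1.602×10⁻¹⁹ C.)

I_n = √(2qI·B)
2qI·B = 2 × 1.602×10⁻¹⁹ × 2.85×10⁻⁶ × 2.18×10⁴ = 1.99×10⁻²⁰ A²
I_n = √(1.99×10⁻²⁰) = 1.41×10⁻¹⁰ A = 141 pA

141 pA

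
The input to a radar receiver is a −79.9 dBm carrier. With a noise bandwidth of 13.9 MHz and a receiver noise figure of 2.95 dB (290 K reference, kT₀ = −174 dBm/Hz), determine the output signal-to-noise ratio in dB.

19.7 dB

Noise floor: N = −174 + 10 log₁₀(B) + NF
10 log₁₀(1.39×10⁷) = 71.43 dB
N = −174 + 71.43 + 2.95 = −99.62 dBm
SNR = P_sig − N = −79.9 − (−99.62) = 19.72 dB → 19.7 dB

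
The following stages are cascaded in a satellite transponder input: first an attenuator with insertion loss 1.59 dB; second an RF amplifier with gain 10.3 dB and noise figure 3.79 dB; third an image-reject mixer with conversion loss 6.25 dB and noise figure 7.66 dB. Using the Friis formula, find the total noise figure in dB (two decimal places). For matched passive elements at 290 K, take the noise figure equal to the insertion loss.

6.13 dB

Convert to linear (a loss of L dB is a gain of −L dB): F_i = 10^(NF_i/10), G_i = 10^(G_i,dB/10)
  Stage 1: F_1 = 10^(1.59/10) = 1.442, G_1 = 10^(−1.59/10) = 0.6934
  Stage 2: F_2 = 10^(3.79/10) = 2.393, G_2 = 10^(10.3/10) = 10.72
  Stage 3: F_3 = 10^(7.66/10) = 5.834, G_3 = 10^(−6.25/10) = 0.2371
Friis cascade:
  F = 1.442 + (2.393 − 1)/0.6934 + (5.834 − 1)/7.430 = 4.102
NF = 10 log₁₀(4.102) = 6.13 dB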